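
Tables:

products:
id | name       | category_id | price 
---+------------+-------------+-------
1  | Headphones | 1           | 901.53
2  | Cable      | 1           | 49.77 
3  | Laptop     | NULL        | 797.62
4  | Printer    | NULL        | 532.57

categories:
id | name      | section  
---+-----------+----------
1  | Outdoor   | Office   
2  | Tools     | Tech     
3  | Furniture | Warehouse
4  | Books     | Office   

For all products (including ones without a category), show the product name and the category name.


LEFT JOIN keeps every row from products (the left table); where category_id has no match in categories, the category columns become NULL. Walk through each product:
  - product 1 (Headphones): category_id=1 -> matches Outdoor
  - product 2 (Cable): category_id=1 -> matches Outdoor
  - product 3 (Laptop): category_id=NULL, no match -> kept with NULL
  - product 4 (Printer): category_id=NULL, no match -> kept with NULL
All 4 rows appear; 2 have NULL category.

SQL:
SELECT a.name, b.name AS category
FROM products a
LEFT JOIN categories b ON a.category_id = b.id

Result:
name       | category
-----------+---------
Headphones | Outdoor 
Cable      | Outdoor 
Laptop     | NULL    
Printer    | NULL    


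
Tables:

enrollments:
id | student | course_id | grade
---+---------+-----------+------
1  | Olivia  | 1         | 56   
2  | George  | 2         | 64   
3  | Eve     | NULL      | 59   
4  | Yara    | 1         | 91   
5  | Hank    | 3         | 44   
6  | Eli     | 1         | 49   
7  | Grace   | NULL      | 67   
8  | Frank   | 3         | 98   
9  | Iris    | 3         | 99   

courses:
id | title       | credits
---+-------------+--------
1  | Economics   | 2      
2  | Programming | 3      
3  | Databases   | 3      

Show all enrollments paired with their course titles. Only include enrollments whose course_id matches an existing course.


INNER JOIN keeps only enrollments rows whose course_id matches an id in courses. Walk through each enrollment:
  - enrollment 1 (Olivia): course_id=1 -> matches Economics
  - enrollment 2 (George): course_id=2 -> matches Programming
  - enrollment 3 (Eve): course_id=NULL, no match -> dropped
  - enrollment 4 (Yara): course_id=1 -> matches Economics
  - enrollment 5 (Hank): course_id=3 -> matches Databases
  - enrollment 6 (Eli): course_id=1 -> matches Economics
  - enrollment 7 (Grace): course_id=NULL, no match -> dropped
  - enrollment 8 (Frank): course_id=3 -> matches Databases
  - enrollment 9 (Iris): course_id=3 -> matches Databases
So 2 of 9 rows are dropped.

SQL:
SELECT a.student, b.title AS course
FROM enrollments a
INNER JOIN courses b ON a.course_id = b.id

Result:
student | course     
--------+------------
Olivia  | Economics  
George  | Programming
Yara    | Economics  
Hank    | Databases  
Eli     | Economics  
Frank   | Databases  
Iris    | Databases  


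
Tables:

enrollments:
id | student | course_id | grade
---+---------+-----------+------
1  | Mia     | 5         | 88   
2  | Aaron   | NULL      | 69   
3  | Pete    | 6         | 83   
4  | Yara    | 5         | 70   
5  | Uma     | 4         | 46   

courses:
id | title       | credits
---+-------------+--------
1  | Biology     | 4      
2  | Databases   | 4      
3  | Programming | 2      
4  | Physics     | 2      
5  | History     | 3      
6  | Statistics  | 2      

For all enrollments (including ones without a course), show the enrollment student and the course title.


LEFT JOIN keeps every row from enrollments (the left table); where course_id has no match in courses, the course columns become NULL. Walk through each enrollment:
  - enrollment 1 (Mia): course_id=5 -> matches History
  - enrollment 2 (Aaron): course_id=NULL, no match -> kept with NULL
  - enrollment 3 (Pete): course_id=6 -> matches Statistics
  - enrollment 4 (Yara): course_id=5 -> matches History
  - enrollment 5 (Uma): course_id=4 -> matches Physics
All 5 rows appear; 1 has NULL course.

SQL:
SELECT a.student, b.title AS course
FROM enrollments a
LEFT JOIN courses b ON a.course_id = b.id

Result:
student | course    
--------+-----------
Mia     | History   
Aaron   | NULL      
Pete    | Statistics
Yara    | History   
Uma     | Physics   


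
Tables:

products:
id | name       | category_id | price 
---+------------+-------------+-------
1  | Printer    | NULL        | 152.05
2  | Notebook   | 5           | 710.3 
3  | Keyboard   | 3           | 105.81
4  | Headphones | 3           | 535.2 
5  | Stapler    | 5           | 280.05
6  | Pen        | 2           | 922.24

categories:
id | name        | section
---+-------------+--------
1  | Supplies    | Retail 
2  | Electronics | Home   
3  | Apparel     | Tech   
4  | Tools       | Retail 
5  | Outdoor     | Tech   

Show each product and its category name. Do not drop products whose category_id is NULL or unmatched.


LEFT JOIN keeps every row from products (the left table); where category_id has no match in categories, the category columns become NULL. Walk through each product:
  - product 1 (Printer): category_id=NULL, no match -> kept with NULL
  - product 2 (Notebook): category_id=5 -> matches Outdoor
  - product 3 (Keyboard): category_id=3 -> matches Apparel
  - product 4 (Headphones): category_id=3 -> matches Apparel
  - product 5 (Stapler): category_id=5 -> matches Outdoor
  - product 6 (Pen): category_id=2 -> matches Electronics
All 6 rows appear; 1 has NULL category.

SQL:
SELECT a.name, b.name AS category
FROM products a
LEFT JOIN categories b ON a.category_id = b.id

Result:
name       | category   
-----------+------------
Printer    | NULL       
Notebook   | Outdoor    
Keyboard   | Apparel    
Headphones | Apparel    
Stapler    | Outdoor    
Pen        | Electronics


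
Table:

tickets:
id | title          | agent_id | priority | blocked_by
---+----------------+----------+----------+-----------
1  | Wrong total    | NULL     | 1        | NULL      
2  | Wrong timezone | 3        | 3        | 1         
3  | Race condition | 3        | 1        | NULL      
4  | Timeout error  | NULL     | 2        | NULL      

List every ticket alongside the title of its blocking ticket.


This is a self-join: tickets is joined to a second copy of itself, matching each row's blocked_by to another row's id. Use LEFT JOIN so rows with blocked_by=NULL are kept.
  - ticket 1 (Wrong total): blocked_by=NULL -> NULL
  - ticket 2 (Wrong timezone): blocked_by=1 -> Wrong total
  - ticket 3 (Race condition): blocked_by=NULL -> NULL
  - ticket 4 (Timeout error): blocked_by=NULL -> NULL

SQL:
SELECT a.title AS item, b.title AS blocked_by
FROM tickets a
LEFT JOIN tickets b ON a.blocked_by = b.id

Result:
item           | blocked_by 
---------------+------------
Wrong total    | NULL       
Wrong timezone | Wrong total
Race condition | NULL       
Timeout error  | NULL       


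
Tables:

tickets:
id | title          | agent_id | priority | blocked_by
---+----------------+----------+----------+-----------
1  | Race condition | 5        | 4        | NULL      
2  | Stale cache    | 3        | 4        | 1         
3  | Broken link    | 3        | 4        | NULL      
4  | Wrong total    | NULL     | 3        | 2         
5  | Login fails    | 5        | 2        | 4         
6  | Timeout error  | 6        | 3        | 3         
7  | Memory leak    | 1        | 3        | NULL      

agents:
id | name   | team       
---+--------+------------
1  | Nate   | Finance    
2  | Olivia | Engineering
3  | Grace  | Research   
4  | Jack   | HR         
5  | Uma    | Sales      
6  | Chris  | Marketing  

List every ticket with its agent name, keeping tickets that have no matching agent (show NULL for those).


LEFT JOIN keeps every row from tickets (the left table); where agent_id has no match in agents, the agent columns become NULL. Walk through each ticket:
  - ticket 1 (Race condition): agent_id=5 -> matches Uma
  - ticket 2 (Stale cache): agent_id=3 -> matches Grace
  - ticket 3 (Broken link): agent_id=3 -> matches Grace
  - ticket 4 (Wrong total): agent_id=NULL, no match -> kept with NULL
  - ticket 5 (Login fails): agent_id=5 -> matches Uma
  - ticket 6 (Timeout error): agent_id=6 -> matches Chris
  - ticket 7 (Memory leak): agent_id=1 -> matches Nate
All 7 rows appear; 1 has NULL agent.

SQL:
SELECT a.title, b.name AS agent
FROM tickets a
LEFT JOIN agents b ON a.agent_id = b.id

Result:
title          | agent
---------------+------
Race condition | Uma  
Stale cache    | Grace
Broken link    | Grace
Wrong total    | NULL 
Login fails    | Uma  
Timeout error  | Chris
Memory leak    | Nate 


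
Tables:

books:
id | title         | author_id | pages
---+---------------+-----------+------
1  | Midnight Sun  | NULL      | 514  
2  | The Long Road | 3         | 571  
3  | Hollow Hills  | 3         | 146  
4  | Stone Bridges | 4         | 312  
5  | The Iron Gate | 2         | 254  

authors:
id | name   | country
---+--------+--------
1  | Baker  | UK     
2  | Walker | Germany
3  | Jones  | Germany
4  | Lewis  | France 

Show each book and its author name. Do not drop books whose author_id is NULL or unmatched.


LEFT JOIN keeps every row from books (the left table); where author_id has no match in authors, the author columns become NULL. Walk through each book:
  - book 1 (Midnight Sun): author_id=NULL, no match -> kept with NULL
  - book 2 (The Long Road): author_id=3 -> matches Jones
  - book 3 (Hollow Hills): author_id=3 -> matches Jones
  - book 4 (Stone Bridges): author_id=4 -> matches Lewis
  - book 5 (The Iron Gate): author_id=2 -> matches Walker
All 5 rows appear; 1 has NULL author.

SQL:
SELECT a.title, b.name AS author
FROM books a
LEFT JOIN authors b ON a.author_id = b.id

Result:
title         | author
--------------+-------
Midnight Sun  | NULL  
The Long Road | Jones 
Hollow Hills  | Jones 
Stone Bridges | Lewis 
The Iron Gate | Walker


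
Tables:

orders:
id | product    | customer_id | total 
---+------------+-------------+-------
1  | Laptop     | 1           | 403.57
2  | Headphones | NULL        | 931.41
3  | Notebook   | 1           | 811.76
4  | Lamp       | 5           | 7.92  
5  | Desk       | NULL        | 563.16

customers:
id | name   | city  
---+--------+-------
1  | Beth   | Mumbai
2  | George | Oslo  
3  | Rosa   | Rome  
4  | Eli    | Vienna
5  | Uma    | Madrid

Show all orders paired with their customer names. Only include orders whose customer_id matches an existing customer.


INNER JOIN keeps only orders rows whose customer_id matches an id in customers. Walk through each order:
  - order 1 (Laptop): customer_id=1 -> matches Beth
  - order 2 (Headphones): customer_id=NULL, no match -> dropped
  - order 3 (Notebook): customer_id=1 -> matches Beth
  - order 4 (Lamp): customer_id=5 -> matches Uma
  - order 5 (Desk): customer_id=NULL, no match -> dropped
So 2 of 5 rows are dropped.

SQL:
SELECT a.product, b.name AS customer
FROM orders a
INNER JOIN customers b ON a.customer_id = b.id

Result:
product  | customer
---------+---------
Laptop   | Beth    
Notebook | Beth    
Lamp     | Uma     


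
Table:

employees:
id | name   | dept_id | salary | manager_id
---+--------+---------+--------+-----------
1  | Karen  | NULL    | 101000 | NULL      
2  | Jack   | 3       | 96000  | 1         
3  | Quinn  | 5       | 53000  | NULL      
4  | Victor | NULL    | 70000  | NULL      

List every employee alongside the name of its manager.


This is a self-join: employees is joined to a second copy of itself, matching each row's manager_id to another row's id. Use LEFT JOIN so rows with manager_id=NULL are kept.
  - employee 1 (Karen): manager_id=NULL -> NULL
  - employee 2 (Jack): manager_id=1 -> Karen
  - employee 3 (Quinn): manager_id=NULL -> NULL
  - employee 4 (Victor): manager_id=NULL -> NULL

SQL:
SELECT a.name AS item, b.name AS manager
FROM employees a
LEFT JOIN employees b ON a.manager_id = b.id

Result:
item   | manager
-------+--------
Karen  | NULL   
Jack   | Karen  
Quinn  | NULL   
Victor | NULL   


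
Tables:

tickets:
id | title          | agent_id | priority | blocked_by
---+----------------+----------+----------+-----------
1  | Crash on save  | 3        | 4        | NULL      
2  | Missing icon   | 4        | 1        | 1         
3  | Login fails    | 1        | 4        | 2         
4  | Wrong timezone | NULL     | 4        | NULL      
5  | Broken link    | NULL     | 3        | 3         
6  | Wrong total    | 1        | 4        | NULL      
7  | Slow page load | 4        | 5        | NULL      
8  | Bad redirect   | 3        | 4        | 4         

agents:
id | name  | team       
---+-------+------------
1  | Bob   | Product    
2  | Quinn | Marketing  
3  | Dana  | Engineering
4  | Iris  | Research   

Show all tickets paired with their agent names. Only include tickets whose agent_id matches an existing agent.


INNER JOIN keeps only tickets rows whose agent_id matches an id in agents. Walk through each ticket:
  - ticket 1 (Crash on save): agent_id=3 -> matches Dana
  - ticket 2 (Missing icon): agent_id=4 -> matches Iris
  - ticket 3 (Login fails): agent_id=1 -> matches Bob
  - ticket 4 (Wrong timezone): agent_id=NULL, no match -> dropped
  - ticket 5 (Broken link): agent_id=NULL, no match -> dropped
  - ticket 6 (Wrong total): agent_id=1 -> matches Bob
  - ticket 7 (Slow page load): agent_id=4 -> matches Iris
  - ticket 8 (Bad redirect): agent_id=3 -> matches Dana
So 2 of 8 rows are dropped.

SQL:
SELECT a.title, b.name AS agent
FROM tickets a
INNER JOIN agents b ON a.agent_id = b.id

Result:
title          | agent
---------------+------
Crash on save  | Dana 
Missing icon   | Iris 
Login fails    | Bob  
Wrong total    | Bob  
Slow page load | Iris 
Bad redirect   | Dana 


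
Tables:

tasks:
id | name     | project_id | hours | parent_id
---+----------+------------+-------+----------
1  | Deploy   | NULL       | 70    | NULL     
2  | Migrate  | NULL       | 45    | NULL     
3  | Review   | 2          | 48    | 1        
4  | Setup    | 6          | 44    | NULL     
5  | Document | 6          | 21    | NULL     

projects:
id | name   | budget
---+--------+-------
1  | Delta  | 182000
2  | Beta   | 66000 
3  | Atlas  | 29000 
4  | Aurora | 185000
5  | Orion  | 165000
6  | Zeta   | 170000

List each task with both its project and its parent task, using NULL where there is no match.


Two LEFT JOINs from the same base table tasks: one to projects via project_id, one to tasks itself via parent_id. Both are LEFT so every task is preserved.
Match against projects:
  - task 1 (Deploy): project_id=NULL, no match -> kept with NULL
  - task 2 (Migrate): project_id=NULL, no match -> kept with NULL
  - task 3 (Review): project_id=2 -> matches Beta
  - task 4 (Setup): project_id=6 -> matches Zeta
  - task 5 (Document): project_id=6 -> matches Zeta
Match against tasks (self):
  - task 1 (Deploy): parent_id=NULL -> NULL
  - task 2 (Migrate): parent_id=NULL -> NULL
  - task 3 (Review): parent_id=1 -> Deploy
  - task 4 (Setup): parent_id=NULL -> NULL
  - task 5 (Document): parent_id=NULL -> NULL

SQL:
SELECT a.name, b.name AS project, c.name AS parent
FROM tasks a
LEFT JOIN projects b ON a.project_id = b.id
LEFT JOIN tasks c ON a.parent_id = c.id

Result:
name     | project | parent
---------+---------+-------
Deploy   | NULL    | NULL  
Migrate  | NULL    | NULL  
Review   | Beta    | Deploy
Setup    | Zeta    | NULL  
Document | Zeta    | NULL  


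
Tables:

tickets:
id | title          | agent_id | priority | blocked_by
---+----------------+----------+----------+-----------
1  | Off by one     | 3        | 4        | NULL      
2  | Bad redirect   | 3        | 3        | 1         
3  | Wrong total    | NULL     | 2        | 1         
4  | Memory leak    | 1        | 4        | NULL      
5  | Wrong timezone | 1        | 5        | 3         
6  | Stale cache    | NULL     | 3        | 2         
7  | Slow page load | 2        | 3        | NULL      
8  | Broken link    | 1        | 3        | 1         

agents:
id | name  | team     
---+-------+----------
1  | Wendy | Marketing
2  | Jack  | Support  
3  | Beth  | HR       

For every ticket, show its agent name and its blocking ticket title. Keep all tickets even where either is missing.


Two LEFT JOINs from the same base table tickets: one to agents via agent_id, one to tickets itself via blocked_by. Both are LEFT so every ticket is preserved.
Match against agents:
  - ticket 1 (Off by one): agent_id=3 -> matches Beth
  - ticket 2 (Bad redirect): agent_id=3 -> matches Beth
  - ticket 3 (Wrong total): agent_id=NULL, no match -> kept with NULL
  - ticket 4 (Memory leak): agent_id=1 -> matches Wendy
  - ticket 5 (Wrong timezone): agent_id=1 -> matches Wendy
  - ticket 6 (Stale cache): agent_id=NULL, no match -> kept with NULL
  - ticket 7 (Slow page load): agent_id=2 -> matches Jack
  - ticket 8 (Broken link): agent_id=1 -> matches Wendy
Match against tickets (self):
  - ticket 1 (Off by one): blocked_by=NULL -> NULL
  - ticket 2 (Bad redirect): blocked_by=1 -> Off by one
  - ticket 3 (Wrong total): blocked_by=1 -> Off by one
  - ticket 4 (Memory leak): blocked_by=NULL -> NULL
  - ticket 5 (Wrong timezone): blocked_by=3 -> Wrong total
  - ticket 6 (Stale cache): blocked_by=2 -> Bad redirect
  - ticket 7 (Slow page load): blocked_by=NULL -> NULL
  - ticket 8 (Broken link): blocked_by=1 -> Off by one

SQL:
SELECT a.title, b.name AS agent, c.title AS blocked_by
FROM tickets a
LEFT JOIN agents b ON a.agent_id = b.id
LEFT JOIN tickets c ON a.blocked_by = c.id

Result:
title          | agent | blocked_by  
---------------+-------+-------------
Off by one     | Beth  | NULL        
Bad redirect   | Beth  | Off by one  
Wrong total    | NULL  | Off by one  
Memory leak    | Wendy | NULL        
Wrong timezone | Wendy | Wrong total 
Stale cache    | NULL  | Bad redirect
Slow page load | Jack  | NULL        
Broken link    | Wendy | Off by one  


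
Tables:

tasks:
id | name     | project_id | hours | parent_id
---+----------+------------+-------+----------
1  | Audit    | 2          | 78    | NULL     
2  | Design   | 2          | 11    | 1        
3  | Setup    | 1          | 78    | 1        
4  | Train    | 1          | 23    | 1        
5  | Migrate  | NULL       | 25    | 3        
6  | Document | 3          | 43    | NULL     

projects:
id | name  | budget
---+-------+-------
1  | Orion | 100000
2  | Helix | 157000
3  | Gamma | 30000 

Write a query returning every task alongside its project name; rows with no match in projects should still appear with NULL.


LEFT JOIN keeps every row from tasks (the left table); where project_id has no match in projects, the project columns become NULL. Walk through each task:
  - task 1 (Audit): project_id=2 -> matches Helix
  - task 2 (Design): project_id=2 -> matches Helix
  - task 3 (Setup): project_id=1 -> matches Orion
  - task 4 (Train): project_id=1 -> matches Orion
  - task 5 (Migrate): project_id=NULL, no match -> kept with NULL
  - task 6 (Document): project_id=3 -> matches Gamma
All 6 rows appear; 1 has NULL project.

SQL:
SELECT a.name, b.name AS project
FROM tasks a
LEFT JOIN projects b ON a.project_id = b.id

Result:
name     | project
---------+--------
Audit    | Helix  
Design   | Helix  
Setup    | Orion  
Train    | Orion  
Migrate  | NULL   
Document | Gamma  


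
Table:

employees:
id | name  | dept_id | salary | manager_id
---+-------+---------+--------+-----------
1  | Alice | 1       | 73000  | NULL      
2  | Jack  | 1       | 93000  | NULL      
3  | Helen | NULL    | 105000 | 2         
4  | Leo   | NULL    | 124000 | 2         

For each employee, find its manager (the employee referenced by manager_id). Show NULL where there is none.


This is a self-join: employees is joined to a second copy of itself, matching each row's manager_id to another row's id. Use LEFT JOIN so rows with manager_id=NULL are kept.
  - employee 1 (Alice): manager_id=NULL -> NULL
  - employee 2 (Jack): manager_id=NULL -> NULL
  - employee 3 (Helen): manager_id=2 -> Jack
  - employee 4 (Leo): manager_id=2 -> Jack

SQL:
SELECT a.name AS item, b.name AS manager
FROM employees a
LEFT JOIN employees b ON a.manager_id = b.id

Result:
item  | manager
------+--------
Alice | NULL   
Jack  | NULL   
Helen | Jack   
Leo   | Jack   


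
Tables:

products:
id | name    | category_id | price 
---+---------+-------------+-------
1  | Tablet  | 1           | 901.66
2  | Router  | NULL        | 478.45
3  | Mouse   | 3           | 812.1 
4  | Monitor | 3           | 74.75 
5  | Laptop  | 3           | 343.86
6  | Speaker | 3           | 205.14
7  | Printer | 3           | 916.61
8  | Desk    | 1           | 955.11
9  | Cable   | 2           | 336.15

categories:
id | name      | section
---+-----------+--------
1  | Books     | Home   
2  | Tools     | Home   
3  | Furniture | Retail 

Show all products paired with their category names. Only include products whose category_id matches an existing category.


INNER JOIN keeps only products rows whose category_id matches an id in categories. Walk through each product:
  - product 1 (Tablet): category_id=1 -> matches Books
  - product 2 (Router): category_id=NULL, no match -> dropped
  - product 3 (Mouse): category_id=3 -> matches Furniture
  - product 4 (Monitor): category_id=3 -> matches Furniture
  - product 5 (Laptop): category_id=3 -> matches Furniture
  - product 6 (Speaker): category_id=3 -> matches Furniture
  - product 7 (Printer): category_id=3 -> matches Furniture
  - product 8 (Desk): category_id=1 -> matches Books
  - product 9 (Cable): category_id=2 -> matches Tools
So 1 of 9 rows is dropped.

SQL:
SELECT a.name, b.name AS category
FROM products a
INNER JOIN categories b ON a.category_id = b.id

Result:
name    | category 
--------+----------
Tablet  | Books    
Mouse   | Furniture
Monitor | Furniture
Laptop  | Furniture
Speaker | Furniture
Printer | Furniture
Desk    | Books    
Cable   | Tools    


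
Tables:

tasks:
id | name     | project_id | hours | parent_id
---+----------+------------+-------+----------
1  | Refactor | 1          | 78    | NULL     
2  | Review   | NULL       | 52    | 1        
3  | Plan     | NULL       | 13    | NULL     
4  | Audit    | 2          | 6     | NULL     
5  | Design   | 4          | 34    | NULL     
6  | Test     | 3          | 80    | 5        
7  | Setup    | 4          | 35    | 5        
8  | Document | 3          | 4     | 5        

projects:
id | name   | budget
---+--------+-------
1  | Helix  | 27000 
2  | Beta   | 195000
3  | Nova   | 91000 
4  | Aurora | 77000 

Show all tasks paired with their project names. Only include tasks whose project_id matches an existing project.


INNER JOIN keeps only tasks rows whose project_id matches an id in projects. Walk through each task:
  - task 1 (Refactor): project_id=1 -> matches Helix
  - task 2 (Review): project_id=NULL, no match -> dropped
  - task 3 (Plan): project_id=NULL, no match -> dropped
  - task 4 (Audit): project_id=2 -> matches Beta
  - task 5 (Design): project_id=4 -> matches Aurora
  - task 6 (Test): project_id=3 -> matches Nova
  - task 7 (Setup): project_id=4 -> matches Aurora
  - task 8 (Document): project_id=3 -> matches Nova
So 2 of 8 rows are dropped.

SQL:
SELECT a.name, b.name AS project
FROM tasks a
INNER JOIN projects b ON a.project_id = b.id

Result:
name     | project
---------+--------
Refactor | Helix  
Audit    | Beta   
Design   | Aurora 
Test     | Nova   
Setup    | Aurora 
Document | Nova   


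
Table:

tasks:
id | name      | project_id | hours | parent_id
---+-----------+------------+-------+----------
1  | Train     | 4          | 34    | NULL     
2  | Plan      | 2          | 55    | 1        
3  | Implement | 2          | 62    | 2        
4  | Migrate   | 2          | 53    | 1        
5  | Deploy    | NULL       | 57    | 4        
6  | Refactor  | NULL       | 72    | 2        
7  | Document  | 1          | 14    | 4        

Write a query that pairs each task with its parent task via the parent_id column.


This is a self-join: tasks is joined to a second copy of itself, matching each row's parent_id to another row's id. Use LEFT JOIN so rows with parent_id=NULL are kept.
  - task 1 (Train): parent_id=NULL -> NULL
  - task 2 (Plan): parent_id=1 -> Train
  - task 3 (Implement): parent_id=2 -> Plan
  - task 4 (Migrate): parent_id=1 -> Train
  - task 5 (Deploy): parent_id=4 -> Migrate
  - task 6 (Refactor): parent_id=2 -> Plan
  - task 7 (Document): parent_id=4 -> Migrate

SQL:
SELECT a.name AS item, b.name AS parent
FROM tasks a
LEFT JOIN tasks b ON a.parent_id = b.id

Result:
item      | parent 
----------+--------
Train     | NULL   
Plan      | Train  
Implement | Plan   
Migrate   | Train  
Deploy    | Migrate
Refactor  | Plan   
Document  | Migrate


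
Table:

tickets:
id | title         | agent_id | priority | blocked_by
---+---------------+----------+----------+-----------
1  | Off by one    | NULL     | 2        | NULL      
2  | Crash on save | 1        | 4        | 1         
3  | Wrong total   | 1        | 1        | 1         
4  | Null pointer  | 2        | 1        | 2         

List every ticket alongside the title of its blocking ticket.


This is a self-join: tickets is joined to a second copy of itself, matching each row's blocked_by to another row's id. Use LEFT JOIN so rows with blocked_by=NULL are kept.
  - ticket 1 (Off by one): blocked_by=NULL -> NULL
  - ticket 2 (Crash on save): blocked_by=1 -> Off by one
  - ticket 3 (Wrong total): blocked_by=1 -> Off by one
  - ticket 4 (Null pointer): blocked_by=2 -> Crash on save

SQL:
SELECT a.title AS item, b.title AS blocked_by
FROM tickets a
LEFT JOIN tickets b ON a.blocked_by = b.id

Result:
item          | blocked_by   
--------------+--------------
Off by one    | NULL         
Crash on save | Off by one   
Wrong total   | Off by one   
Null pointer  | Crash on save


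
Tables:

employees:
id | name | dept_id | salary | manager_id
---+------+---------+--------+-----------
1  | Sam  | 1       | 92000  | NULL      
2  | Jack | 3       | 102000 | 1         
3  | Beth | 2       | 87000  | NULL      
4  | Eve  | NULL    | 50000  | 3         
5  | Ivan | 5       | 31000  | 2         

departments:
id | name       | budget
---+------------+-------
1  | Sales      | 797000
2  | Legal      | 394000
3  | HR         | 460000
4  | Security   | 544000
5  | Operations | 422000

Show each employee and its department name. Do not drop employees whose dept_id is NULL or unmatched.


LEFT JOIN keeps every row from employees (the left table); where dept_id has no match in departments, the department columns become NULL. Walk through each employee:
  - employee 1 (Sam): dept_id=1 -> matches Sales
  - employee 2 (Jack): dept_id=3 -> matches HR
  - employee 3 (Beth): dept_id=2 -> matches Legal
  - employee 4 (Eve): dept_id=NULL, no match -> kept with NULL
  - employee 5 (Ivan): dept_id=5 -> matches Operations
All 5 rows appear; 1 has NULL department.

SQL:
SELECT a.name, b.name AS department
FROM employees a
LEFT JOIN departments b ON a.dept_id = b.id

Result:
name | department
-----+-----------
Sam  | Sales     
Jack | HR        
Beth | Legal     
Eve  | NULL      
Ivan | Operations


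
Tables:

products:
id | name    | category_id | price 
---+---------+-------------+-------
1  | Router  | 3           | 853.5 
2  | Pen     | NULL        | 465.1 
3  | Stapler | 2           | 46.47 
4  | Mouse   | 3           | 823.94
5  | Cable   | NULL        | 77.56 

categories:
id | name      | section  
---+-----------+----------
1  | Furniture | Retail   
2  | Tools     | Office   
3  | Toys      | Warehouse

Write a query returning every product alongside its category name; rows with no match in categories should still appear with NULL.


LEFT JOIN keeps every row from products (the left table); where category_id has no match in categories, the category columns become NULL. Walk through each product:
  - product 1 (Router): category_id=3 -> matches Toys
  - product 2 (Pen): category_id=NULL, no match -> kept with NULL
  - product 3 (Stapler): category_id=2 -> matches Tools
  - product 4 (Mouse): category_id=3 -> matches Toys
  - product 5 (Cable): category_id=NULL, no match -> kept with NULL
All 5 rows appear; 2 have NULL category.

SQL:
SELECT a.name, b.name AS category
FROM products a
LEFT JOIN categories b ON a.category_id = b.id

Result:
name    | category
--------+---------
Router  | Toys    
Pen     | NULL    
Stapler | Tools   
Mouse   | Toys    
Cable   | NULL    


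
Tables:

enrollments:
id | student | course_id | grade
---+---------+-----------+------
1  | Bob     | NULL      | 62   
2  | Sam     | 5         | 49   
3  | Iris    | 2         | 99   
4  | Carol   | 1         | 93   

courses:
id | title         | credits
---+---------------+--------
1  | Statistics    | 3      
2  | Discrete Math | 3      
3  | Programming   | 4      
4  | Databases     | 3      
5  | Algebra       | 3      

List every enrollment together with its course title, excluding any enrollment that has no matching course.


INNER JOIN keeps only enrollments rows whose course_id matches an id in courses. Walk through each enrollment:
  - enrollment 1 (Bob): course_id=NULL, no match -> dropped
  - enrollment 2 (Sam): course_id=5 -> matches Algebra
  - enrollment 3 (Iris): course_id=2 -> matches Discrete Math
  - enrollment 4 (Carol): course_id=1 -> matches Statistics
So 1 of 4 rows is dropped.

SQL:
SELECT a.student, b.title AS course
FROM enrollments a
INNER JOIN courses b ON a.course_id = b.id

Result:
student | course       
--------+--------------
Sam     | Algebra      
Iris    | Discrete Math
Carol   | Statistics   


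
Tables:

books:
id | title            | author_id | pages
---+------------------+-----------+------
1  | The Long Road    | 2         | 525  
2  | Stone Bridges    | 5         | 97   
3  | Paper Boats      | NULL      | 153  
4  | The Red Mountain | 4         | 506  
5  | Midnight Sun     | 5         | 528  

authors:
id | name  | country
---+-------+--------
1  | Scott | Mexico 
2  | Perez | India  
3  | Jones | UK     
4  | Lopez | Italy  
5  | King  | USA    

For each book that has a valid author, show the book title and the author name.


INNER JOIN keeps only books rows whose author_id matches an id in authors. Walk through each book:
  - book 1 (The Long Road): author_id=2 -> matches Perez
  - book 2 (Stone Bridges): author_id=5 -> matches King
  - book 3 (Paper Boats): author_id=NULL, no match -> dropped
  - book 4 (The Red Mountain): author_id=4 -> matches Lopez
  - book 5 (Midnight Sun): author_id=5 -> matches King
So 1 of 5 rows is dropped.

SQL:
SELECT a.title, b.name AS author
FROM books a
INNER JOIN authors b ON a.author_id = b.id

Result:
title            | author
-----------------+-------
The Long Road    | Perez 
Stone Bridges    | King  
The Red Mountain | Lopez 
Midnight Sun     | King  


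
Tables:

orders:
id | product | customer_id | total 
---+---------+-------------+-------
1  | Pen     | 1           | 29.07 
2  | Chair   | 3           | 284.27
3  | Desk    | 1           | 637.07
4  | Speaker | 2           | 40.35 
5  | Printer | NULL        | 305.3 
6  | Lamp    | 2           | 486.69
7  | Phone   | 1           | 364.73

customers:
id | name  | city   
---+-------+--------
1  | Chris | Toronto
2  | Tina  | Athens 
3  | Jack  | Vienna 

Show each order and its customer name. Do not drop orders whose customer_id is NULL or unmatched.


LEFT JOIN keeps every row from orders (the left table); where customer_id has no match in customers, the customer columns become NULL. Walk through each order:
  - order 1 (Pen): customer_id=1 -> matches Chris
  - order 2 (Chair): customer_id=3 -> matches Jack
  - order 3 (Desk): customer_id=1 -> matches Chris
  - order 4 (Speaker): customer_id=2 -> matches Tina
  - order 5 (Printer): customer_id=NULL, no match -> kept with NULL
  - order 6 (Lamp): customer_id=2 -> matches Tina
  - order 7 (Phone): customer_id=1 -> matches Chris
All 7 rows appear; 1 has NULL customer.

SQL:
SELECT a.product, b.name AS customer
FROM orders a
LEFT JOIN customers b ON a.customer_id = b.id

Result:
product | customer
--------+---------
Pen     | Chris   
Chair   | Jack    
Desk    | Chris   
Speaker | Tina    
Printer | NULL    
Lamp    | Tina    
Phone   | Chris   


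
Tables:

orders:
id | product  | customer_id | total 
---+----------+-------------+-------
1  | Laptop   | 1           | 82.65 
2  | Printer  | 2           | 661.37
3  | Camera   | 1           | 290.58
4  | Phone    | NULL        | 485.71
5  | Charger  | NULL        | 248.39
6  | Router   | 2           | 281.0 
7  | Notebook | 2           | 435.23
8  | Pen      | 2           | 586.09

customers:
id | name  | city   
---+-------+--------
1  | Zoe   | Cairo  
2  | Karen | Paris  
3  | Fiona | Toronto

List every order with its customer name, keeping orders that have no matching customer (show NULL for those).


LEFT JOIN keeps every row from orders (the left table); where customer_id has no match in customers, the customer columns become NULL. Walk through each order:
  - order 1 (Laptop): customer_id=1 -> matches Zoe
  - order 2 (Printer): customer_id=2 -> matches Karen
  - order 3 (Camera): customer_id=1 -> matches Zoe
  - order 4 (Phone): customer_id=NULL, no match -> kept with NULL
  - order 5 (Charger): customer_id=NULL, no match -> kept with NULL
  - order 6 (Router): customer_id=2 -> matches Karen
  - order 7 (Notebook): customer_id=2 -> matches Karen
  - order 8 (Pen): customer_id=2 -> matches Karen
All 8 rows appear; 2 have NULL customer.

SQL:
SELECT a.product, b.name AS customer
FROM orders a
LEFT JOIN customers b ON a.customer_id = b.id

Result:
product  | customer
---------+---------
Laptop   | Zoe     
Printer  | Karen   
Camera   | Zoe     
Phone    | NULL    
Charger  | NULL    
Router   | Karen   
Notebook | Karen   
Pen      | Karen   


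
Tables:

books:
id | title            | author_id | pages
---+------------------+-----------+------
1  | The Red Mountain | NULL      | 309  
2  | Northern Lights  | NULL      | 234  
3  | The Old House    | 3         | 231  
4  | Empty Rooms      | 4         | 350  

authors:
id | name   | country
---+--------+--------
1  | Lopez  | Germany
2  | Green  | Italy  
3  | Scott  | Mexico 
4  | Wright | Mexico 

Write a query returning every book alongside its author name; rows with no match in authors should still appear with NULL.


LEFT JOIN keeps every row from books (the left table); where author_id has no match in authors, the author columns become NULL. Walk through each book:
  - book 1 (The Red Mountain): author_id=NULL, no match -> kept with NULL
  - book 2 (Northern Lights): author_id=NULL, no match -> kept with NULL
  - book 3 (The Old House): author_id=3 -> matches Scott
  - book 4 (Empty Rooms): author_id=4 -> matches Wright
All 4 rows appear; 2 have NULL author.

SQL:
SELECT a.title, b.name AS author
FROM books a
LEFT JOIN authors b ON a.author_id = b.id

Result:
title            | author
-----------------+-------
The Red Mountain | NULL  
Northern Lights  | NULL  
The Old House    | Scott 
Empty Rooms      | Wright


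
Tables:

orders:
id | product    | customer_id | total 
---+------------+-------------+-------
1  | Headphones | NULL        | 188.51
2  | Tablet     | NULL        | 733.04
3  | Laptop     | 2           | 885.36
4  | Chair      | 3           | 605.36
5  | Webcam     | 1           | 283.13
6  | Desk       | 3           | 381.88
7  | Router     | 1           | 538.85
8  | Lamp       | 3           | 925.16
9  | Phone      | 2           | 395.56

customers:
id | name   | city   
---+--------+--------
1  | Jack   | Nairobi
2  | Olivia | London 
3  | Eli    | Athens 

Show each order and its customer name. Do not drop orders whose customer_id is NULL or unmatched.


LEFT JOIN keeps every row from orders (the left table); where customer_id has no match in customers, the customer columns become NULL. Walk through each order:
  - order 1 (Headphones): customer_id=NULL, no match -> kept with NULL
  - order 2 (Tablet): customer_id=NULL, no match -> kept with NULL
  - order 3 (Laptop): customer_id=2 -> matches Olivia
  - order 4 (Chair): customer_id=3 -> matches Eli
  - order 5 (Webcam): customer_id=1 -> matches Jack
  - order 6 (Desk): customer_id=3 -> matches Eli
  - order 7 (Router): customer_id=1 -> matches Jack
  - order 8 (Lamp): customer_id=3 -> matches Eli
  - order 9 (Phone): customer_id=2 -> matches Olivia
All 9 rows appear; 2 have NULL customer.

SQL:
SELECT a.product, b.name AS customer
FROM orders a
LEFT JOIN customers b ON a.customer_id = b.id

Result:
product    | customer
-----------+---------
Headphones | NULL    
Tablet     | NULL    
Laptop     | Olivia  
Chair      | Eli     
Webcam     | Jack    
Desk       | Eli     
Router     | Jack    
Lamp       | Eli     
Phone      | Olivia  


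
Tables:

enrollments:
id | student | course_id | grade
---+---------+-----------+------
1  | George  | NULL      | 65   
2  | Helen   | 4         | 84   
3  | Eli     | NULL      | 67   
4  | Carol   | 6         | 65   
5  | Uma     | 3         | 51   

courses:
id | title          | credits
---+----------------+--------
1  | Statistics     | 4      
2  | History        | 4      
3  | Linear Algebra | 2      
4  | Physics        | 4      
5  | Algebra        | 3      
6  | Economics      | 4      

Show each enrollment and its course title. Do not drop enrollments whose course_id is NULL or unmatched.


LEFT JOIN keeps every row from enrollments (the left table); where course_id has no match in courses, the course columns become NULL. Walk through each enrollment:
  - enrollment 1 (George): course_id=NULL, no match -> kept with NULL
  - enrollment 2 (Helen): course_id=4 -> matches Physics
  - enrollment 3 (Eli): course_id=NULL, no match -> kept with NULL
  - enrollment 4 (Carol): course_id=6 -> matches Economics
  - enrollment 5 (Uma): course_id=3 -> matches Linear Algebra
All 5 rows appear; 2 have NULL course.

SQL:
SELECT a.student, b.title AS course
FROM enrollments a
LEFT JOIN courses b ON a.course_id = b.id

Result:
student | course        
--------+---------------
George  | NULL          
Helen   | Physics       
Eli     | NULL          
Carol   | Economics     
Uma     | Linear Algebra


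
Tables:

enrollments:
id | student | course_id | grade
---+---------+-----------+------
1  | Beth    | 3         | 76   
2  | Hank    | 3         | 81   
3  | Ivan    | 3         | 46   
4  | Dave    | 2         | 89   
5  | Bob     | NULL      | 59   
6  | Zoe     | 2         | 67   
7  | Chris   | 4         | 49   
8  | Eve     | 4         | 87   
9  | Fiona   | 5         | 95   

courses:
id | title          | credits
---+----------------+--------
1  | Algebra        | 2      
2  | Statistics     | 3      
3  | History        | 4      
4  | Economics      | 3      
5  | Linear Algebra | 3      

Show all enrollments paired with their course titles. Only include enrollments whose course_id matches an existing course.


INNER JOIN keeps only enrollments rows whose course_id matches an id in courses. Walk through each enrollment:
  - enrollment 1 (Beth): course_id=3 -> matches History
  - enrollment 2 (Hank): course_id=3 -> matches History
  - enrollment 3 (Ivan): course_id=3 -> matches History
  - enrollment 4 (Dave): course_id=2 -> matches Statistics
  - enrollment 5 (Bob): course_id=NULL, no match -> dropped
  - enrollment 6 (Zoe): course_id=2 -> matches Statistics
  - enrollment 7 (Chris): course_id=4 -> matches Economics
  - enrollment 8 (Eve): course_id=4 -> matches Economics
  - enrollment 9 (Fiona): course_id=5 -> matches Linear Algebra
So 1 of 9 rows is dropped.

SQL:
SELECT a.student, b.title AS course
FROM enrollments a
INNER JOIN courses b ON a.course_id = b.id

Result:
student | course        
--------+---------------
Beth    | History       
Hank    | History       
Ivan    | History       
Dave    | Statistics    
Zoe     | Statistics    
Chris   | Economics     
Eve     | Economics     
Fiona   | Linear Algebra


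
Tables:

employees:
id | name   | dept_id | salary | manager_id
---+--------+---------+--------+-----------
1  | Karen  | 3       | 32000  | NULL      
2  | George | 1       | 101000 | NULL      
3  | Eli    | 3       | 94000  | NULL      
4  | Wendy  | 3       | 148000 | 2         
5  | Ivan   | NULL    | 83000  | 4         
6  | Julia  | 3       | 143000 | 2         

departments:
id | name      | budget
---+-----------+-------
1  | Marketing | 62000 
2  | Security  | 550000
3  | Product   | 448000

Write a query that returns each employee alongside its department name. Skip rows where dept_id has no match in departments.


INNER JOIN keeps only employees rows whose dept_id matches an id in departments. Walk through each employee:
  - employee 1 (Karen): dept_id=3 -> matches Product
  - employee 2 (George): dept_id=1 -> matches Marketing
  - employee 3 (Eli): dept_id=3 -> matches Product
  - employee 4 (Wendy): dept_id=3 -> matches Product
  - employee 5 (Ivan): dept_id=NULL, no match -> dropped
  - employee 6 (Julia): dept_id=3 -> matches Product
So 1 of 6 rows is dropped.

SQL:
SELECT a.name, b.name AS department
FROM employees a
INNER JOIN departments b ON a.dept_id = b.id

Result:
name   | department
-------+-----------
Karen  | Product   
George | Marketing 
Eli    | Product   
Wendy  | Product   
Julia  | Product   
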